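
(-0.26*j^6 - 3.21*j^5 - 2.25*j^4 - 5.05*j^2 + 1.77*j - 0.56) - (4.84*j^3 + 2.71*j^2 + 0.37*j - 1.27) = -0.26*j^6 - 3.21*j^5 - 2.25*j^4 - 4.84*j^3 - 7.76*j^2 + 1.4*j + 0.71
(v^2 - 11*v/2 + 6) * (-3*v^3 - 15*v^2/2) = -3*v^5 + 9*v^4 + 93*v^3/4 - 45*v^2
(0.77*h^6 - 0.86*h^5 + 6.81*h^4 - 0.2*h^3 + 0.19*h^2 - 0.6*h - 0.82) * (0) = 0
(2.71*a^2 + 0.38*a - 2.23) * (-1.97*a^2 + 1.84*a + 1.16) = -5.3387*a^4 + 4.2378*a^3 + 8.2359*a^2 - 3.6624*a - 2.5868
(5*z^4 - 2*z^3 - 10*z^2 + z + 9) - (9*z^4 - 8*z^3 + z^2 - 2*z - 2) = -4*z^4 + 6*z^3 - 11*z^2 + 3*z + 11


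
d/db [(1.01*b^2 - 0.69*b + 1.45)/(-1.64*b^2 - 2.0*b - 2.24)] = (-3.1516*b^2 + 0.231199999999999*b + 4.4456)/(2.6896*b^4 + 6.56*b^3 + 11.3472*b^2 + 8.96*b + 5.0176)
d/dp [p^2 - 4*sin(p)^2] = 2*p - 4*sin(2*p)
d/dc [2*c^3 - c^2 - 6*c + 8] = 6*c^2 - 2*c - 6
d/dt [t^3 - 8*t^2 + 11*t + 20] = 3*t^2 - 16*t + 11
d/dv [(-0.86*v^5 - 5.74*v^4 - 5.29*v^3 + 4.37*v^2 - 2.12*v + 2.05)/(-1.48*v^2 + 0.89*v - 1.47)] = (3.8184*v^6 + 13.9288*v^5 - 1.1756*v^4 + 24.335*v^3 + 24.0806*v^2 - 6.7798*v + 1.2919)/(2.1904*v^4 - 2.6344*v^3 + 5.1433*v^2 - 2.6166*v + 2.1609)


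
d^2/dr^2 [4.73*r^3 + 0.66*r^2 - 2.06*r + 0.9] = 28.38*r + 1.32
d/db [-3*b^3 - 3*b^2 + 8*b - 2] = -9*b^2 - 6*b + 8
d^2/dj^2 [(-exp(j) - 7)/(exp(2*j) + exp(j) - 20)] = (-exp(4*j) - 27*exp(3*j) - 141*exp(2*j) - 587*exp(j) - 540)*exp(j)/(exp(6*j) + 3*exp(5*j) - 57*exp(4*j) - 119*exp(3*j) + 1140*exp(2*j) + 1200*exp(j) - 8000)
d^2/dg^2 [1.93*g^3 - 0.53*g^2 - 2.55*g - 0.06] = 11.58*g - 1.06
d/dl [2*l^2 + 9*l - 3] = 4*l + 9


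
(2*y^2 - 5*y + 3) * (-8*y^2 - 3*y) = -16*y^4 + 34*y^3 - 9*y^2 - 9*y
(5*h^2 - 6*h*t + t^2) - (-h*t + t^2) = 5*h^2 - 5*h*t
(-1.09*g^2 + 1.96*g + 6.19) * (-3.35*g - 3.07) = 3.6515*g^3 - 3.2197*g^2 - 26.7537*g - 19.0033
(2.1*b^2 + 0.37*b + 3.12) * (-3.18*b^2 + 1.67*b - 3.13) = -6.678*b^4 + 2.3304*b^3 - 15.8767*b^2 + 4.0523*b - 9.7656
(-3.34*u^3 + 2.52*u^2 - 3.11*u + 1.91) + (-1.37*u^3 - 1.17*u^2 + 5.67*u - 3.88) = -4.71*u^3 + 1.35*u^2 + 2.56*u - 1.97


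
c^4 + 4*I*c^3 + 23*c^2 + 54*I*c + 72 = (c - 4*I)*(c - I)*(c + 3*I)*(c + 6*I)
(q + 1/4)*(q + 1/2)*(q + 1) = q^3 + 7*q^2/4 + 7*q/8 + 1/8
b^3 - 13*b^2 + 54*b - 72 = (b - 6)*(b - 4)*(b - 3)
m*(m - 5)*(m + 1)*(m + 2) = m^4 - 2*m^3 - 13*m^2 - 10*m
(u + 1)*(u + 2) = u^2 + 3*u + 2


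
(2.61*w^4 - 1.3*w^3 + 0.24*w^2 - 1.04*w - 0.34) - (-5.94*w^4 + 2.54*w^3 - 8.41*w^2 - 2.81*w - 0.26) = 8.55*w^4 - 3.84*w^3 + 8.65*w^2 + 1.77*w - 0.08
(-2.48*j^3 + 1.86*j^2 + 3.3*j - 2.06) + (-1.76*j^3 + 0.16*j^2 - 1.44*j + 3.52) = -4.24*j^3 + 2.02*j^2 + 1.86*j + 1.46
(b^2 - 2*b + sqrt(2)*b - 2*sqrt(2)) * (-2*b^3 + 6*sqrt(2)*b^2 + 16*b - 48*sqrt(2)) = -2*b^5 + 4*b^4 + 4*sqrt(2)*b^4 - 8*sqrt(2)*b^3 + 28*b^3 - 56*b^2 - 32*sqrt(2)*b^2 - 96*b + 64*sqrt(2)*b + 192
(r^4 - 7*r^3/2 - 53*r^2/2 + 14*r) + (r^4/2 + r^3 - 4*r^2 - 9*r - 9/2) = 3*r^4/2 - 5*r^3/2 - 61*r^2/2 + 5*r - 9/2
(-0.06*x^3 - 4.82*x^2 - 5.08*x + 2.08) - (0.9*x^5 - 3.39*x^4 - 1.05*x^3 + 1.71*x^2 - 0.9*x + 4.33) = -0.9*x^5 + 3.39*x^4 + 0.99*x^3 - 6.53*x^2 - 4.18*x - 2.25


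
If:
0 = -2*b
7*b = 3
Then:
No Solution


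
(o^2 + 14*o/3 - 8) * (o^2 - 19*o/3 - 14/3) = o^4 - 5*o^3/3 - 380*o^2/9 + 260*o/9 + 112/3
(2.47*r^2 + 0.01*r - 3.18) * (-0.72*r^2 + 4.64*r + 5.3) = -1.7784*r^4 + 11.4536*r^3 + 15.427*r^2 - 14.7022*r - 16.854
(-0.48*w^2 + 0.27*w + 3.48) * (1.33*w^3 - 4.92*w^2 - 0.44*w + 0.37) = -0.6384*w^5 + 2.7207*w^4 + 3.5112*w^3 - 17.418*w^2 - 1.4313*w + 1.2876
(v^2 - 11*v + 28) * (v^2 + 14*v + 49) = v^4 + 3*v^3 - 77*v^2 - 147*v + 1372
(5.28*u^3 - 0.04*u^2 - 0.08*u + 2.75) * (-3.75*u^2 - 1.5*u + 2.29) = -19.8*u^5 - 7.77*u^4 + 12.4512*u^3 - 10.2841*u^2 - 4.3082*u + 6.2975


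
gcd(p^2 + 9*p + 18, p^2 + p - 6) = p + 3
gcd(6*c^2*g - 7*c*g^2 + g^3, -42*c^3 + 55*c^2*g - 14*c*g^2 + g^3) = 6*c^2 - 7*c*g + g^2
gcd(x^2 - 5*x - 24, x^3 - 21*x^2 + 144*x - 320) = x - 8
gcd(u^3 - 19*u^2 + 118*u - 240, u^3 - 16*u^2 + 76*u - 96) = u^2 - 14*u + 48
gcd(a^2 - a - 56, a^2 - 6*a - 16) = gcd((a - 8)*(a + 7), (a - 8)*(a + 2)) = a - 8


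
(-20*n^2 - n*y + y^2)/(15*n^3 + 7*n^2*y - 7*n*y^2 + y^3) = (4*n + y)/(-3*n^2 - 2*n*y + y^2)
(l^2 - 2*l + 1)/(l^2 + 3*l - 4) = (l - 1)/(l + 4)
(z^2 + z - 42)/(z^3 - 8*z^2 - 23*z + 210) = (z + 7)/(z^2 - 2*z - 35)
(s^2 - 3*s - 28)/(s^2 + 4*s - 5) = (s^2 - 3*s - 28)/(s^2 + 4*s - 5)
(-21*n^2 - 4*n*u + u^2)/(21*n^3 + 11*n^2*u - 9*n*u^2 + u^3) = (3*n + u)/(-3*n^2 - 2*n*u + u^2)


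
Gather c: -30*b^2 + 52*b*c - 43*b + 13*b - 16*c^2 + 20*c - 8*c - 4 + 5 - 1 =-30*b^2 - 30*b - 16*c^2 + c*(52*b + 12)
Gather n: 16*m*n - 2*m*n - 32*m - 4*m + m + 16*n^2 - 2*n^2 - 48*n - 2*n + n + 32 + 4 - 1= -35*m + 14*n^2 + n*(14*m - 49) + 35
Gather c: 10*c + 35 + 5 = 10*c + 40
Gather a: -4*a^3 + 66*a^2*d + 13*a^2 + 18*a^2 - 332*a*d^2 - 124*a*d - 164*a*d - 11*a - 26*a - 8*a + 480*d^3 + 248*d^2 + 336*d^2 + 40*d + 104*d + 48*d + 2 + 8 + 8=-4*a^3 + a^2*(66*d + 31) + a*(-332*d^2 - 288*d - 45) + 480*d^3 + 584*d^2 + 192*d + 18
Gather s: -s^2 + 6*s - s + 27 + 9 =-s^2 + 5*s + 36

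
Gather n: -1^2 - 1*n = -n - 1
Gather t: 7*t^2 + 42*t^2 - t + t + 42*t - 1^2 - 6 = 49*t^2 + 42*t - 7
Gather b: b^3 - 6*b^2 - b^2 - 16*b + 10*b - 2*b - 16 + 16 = b^3 - 7*b^2 - 8*b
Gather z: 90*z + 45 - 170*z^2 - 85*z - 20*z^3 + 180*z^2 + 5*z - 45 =-20*z^3 + 10*z^2 + 10*z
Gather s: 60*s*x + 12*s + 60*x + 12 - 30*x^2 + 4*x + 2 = s*(60*x + 12) - 30*x^2 + 64*x + 14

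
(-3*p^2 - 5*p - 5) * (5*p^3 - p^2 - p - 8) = -15*p^5 - 22*p^4 - 17*p^3 + 34*p^2 + 45*p + 40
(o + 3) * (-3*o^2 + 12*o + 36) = -3*o^3 + 3*o^2 + 72*o + 108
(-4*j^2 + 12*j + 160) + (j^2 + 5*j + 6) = -3*j^2 + 17*j + 166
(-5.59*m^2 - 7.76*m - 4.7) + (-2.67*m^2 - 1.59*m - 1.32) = -8.26*m^2 - 9.35*m - 6.02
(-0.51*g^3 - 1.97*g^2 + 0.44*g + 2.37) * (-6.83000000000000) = 3.4833*g^3 + 13.4551*g^2 - 3.0052*g - 16.1871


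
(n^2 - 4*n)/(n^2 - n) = (n - 4)/(n - 1)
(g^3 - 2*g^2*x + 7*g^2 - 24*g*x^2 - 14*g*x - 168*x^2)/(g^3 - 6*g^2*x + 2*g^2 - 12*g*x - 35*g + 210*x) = (g + 4*x)/(g - 5)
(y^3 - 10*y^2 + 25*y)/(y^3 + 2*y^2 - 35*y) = (y - 5)/(y + 7)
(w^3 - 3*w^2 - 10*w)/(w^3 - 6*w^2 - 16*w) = (w - 5)/(w - 8)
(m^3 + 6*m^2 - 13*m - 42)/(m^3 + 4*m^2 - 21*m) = (m + 2)/m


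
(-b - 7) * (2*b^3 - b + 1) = -2*b^4 - 14*b^3 + b^2 + 6*b - 7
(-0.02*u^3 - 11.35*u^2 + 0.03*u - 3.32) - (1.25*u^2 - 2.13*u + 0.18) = -0.02*u^3 - 12.6*u^2 + 2.16*u - 3.5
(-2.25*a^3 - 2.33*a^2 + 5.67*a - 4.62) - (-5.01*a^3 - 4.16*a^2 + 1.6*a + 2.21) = 2.76*a^3 + 1.83*a^2 + 4.07*a - 6.83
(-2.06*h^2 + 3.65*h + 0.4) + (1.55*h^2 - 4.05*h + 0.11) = -0.51*h^2 - 0.4*h + 0.51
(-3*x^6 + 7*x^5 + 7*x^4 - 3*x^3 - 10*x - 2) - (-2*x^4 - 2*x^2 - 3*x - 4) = -3*x^6 + 7*x^5 + 9*x^4 - 3*x^3 + 2*x^2 - 7*x + 2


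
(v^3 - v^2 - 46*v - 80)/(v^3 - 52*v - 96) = (v + 5)/(v + 6)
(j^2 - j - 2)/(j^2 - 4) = (j + 1)/(j + 2)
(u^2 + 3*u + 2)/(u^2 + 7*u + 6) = (u + 2)/(u + 6)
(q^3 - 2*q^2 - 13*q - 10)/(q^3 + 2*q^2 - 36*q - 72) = (q^2 - 4*q - 5)/(q^2 - 36)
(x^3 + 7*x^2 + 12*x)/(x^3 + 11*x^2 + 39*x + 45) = x*(x + 4)/(x^2 + 8*x + 15)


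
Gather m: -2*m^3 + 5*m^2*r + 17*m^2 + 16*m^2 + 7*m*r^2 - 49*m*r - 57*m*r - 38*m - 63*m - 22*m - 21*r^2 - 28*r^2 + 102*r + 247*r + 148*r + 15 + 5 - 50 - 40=-2*m^3 + m^2*(5*r + 33) + m*(7*r^2 - 106*r - 123) - 49*r^2 + 497*r - 70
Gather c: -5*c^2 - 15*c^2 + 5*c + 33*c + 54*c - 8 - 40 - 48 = -20*c^2 + 92*c - 96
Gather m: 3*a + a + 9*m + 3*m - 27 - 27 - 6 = 4*a + 12*m - 60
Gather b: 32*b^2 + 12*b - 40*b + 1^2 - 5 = 32*b^2 - 28*b - 4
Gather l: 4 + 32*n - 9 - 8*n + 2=24*n - 3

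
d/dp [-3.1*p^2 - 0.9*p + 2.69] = -6.2*p - 0.9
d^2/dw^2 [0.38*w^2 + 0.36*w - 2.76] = 0.760000000000000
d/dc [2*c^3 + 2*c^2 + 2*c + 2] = 6*c^2 + 4*c + 2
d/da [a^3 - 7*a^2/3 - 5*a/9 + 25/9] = 3*a^2 - 14*a/3 - 5/9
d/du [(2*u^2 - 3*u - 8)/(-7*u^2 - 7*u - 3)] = (-35*u^2 - 124*u - 47)/(49*u^4 + 98*u^3 + 91*u^2 + 42*u + 9)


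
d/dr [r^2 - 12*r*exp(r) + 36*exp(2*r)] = -12*r*exp(r) + 2*r + 72*exp(2*r) - 12*exp(r)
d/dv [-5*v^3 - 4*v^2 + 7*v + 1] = -15*v^2 - 8*v + 7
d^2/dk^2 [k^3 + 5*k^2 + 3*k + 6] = 6*k + 10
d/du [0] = 0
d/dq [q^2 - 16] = 2*q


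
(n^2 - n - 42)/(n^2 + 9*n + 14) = (n^2 - n - 42)/(n^2 + 9*n + 14)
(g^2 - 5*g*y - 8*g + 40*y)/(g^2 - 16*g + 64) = (g - 5*y)/(g - 8)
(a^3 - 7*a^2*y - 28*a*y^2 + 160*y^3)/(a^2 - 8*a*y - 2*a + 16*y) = (a^2 + a*y - 20*y^2)/(a - 2)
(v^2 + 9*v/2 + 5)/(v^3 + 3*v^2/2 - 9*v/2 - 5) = (v + 2)/(v^2 - v - 2)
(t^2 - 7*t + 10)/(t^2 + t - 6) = (t - 5)/(t + 3)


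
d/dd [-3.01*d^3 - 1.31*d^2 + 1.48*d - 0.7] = -9.03*d^2 - 2.62*d + 1.48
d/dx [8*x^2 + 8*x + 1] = 16*x + 8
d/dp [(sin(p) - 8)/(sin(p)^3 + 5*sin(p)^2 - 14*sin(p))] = (-2*sin(p)^3 + 19*sin(p)^2 + 80*sin(p) - 112)*cos(p)/((sin(p) - 2)^2*(sin(p) + 7)^2*sin(p)^2)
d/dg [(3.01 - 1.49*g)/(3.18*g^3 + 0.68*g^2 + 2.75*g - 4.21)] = (9.4764*g^3 - 27.7022*g^2 - 4.0936*g - 2.0046)/(10.1124*g^6 + 4.3248*g^5 + 17.9524*g^4 - 23.0356*g^3 + 1.8369*g^2 - 23.155*g + 17.7241)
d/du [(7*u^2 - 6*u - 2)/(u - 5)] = (7*u^2 - 70*u + 32)/(u^2 - 10*u + 25)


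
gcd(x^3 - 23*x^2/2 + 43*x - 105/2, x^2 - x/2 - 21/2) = x - 7/2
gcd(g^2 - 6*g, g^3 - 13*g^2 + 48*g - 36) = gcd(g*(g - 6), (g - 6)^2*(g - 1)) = g - 6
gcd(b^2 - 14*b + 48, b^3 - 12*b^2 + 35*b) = 1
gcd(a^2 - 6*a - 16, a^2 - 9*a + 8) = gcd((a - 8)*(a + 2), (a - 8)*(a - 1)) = a - 8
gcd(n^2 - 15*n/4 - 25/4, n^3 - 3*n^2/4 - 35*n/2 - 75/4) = n^2 - 15*n/4 - 25/4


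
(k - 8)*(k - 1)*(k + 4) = k^3 - 5*k^2 - 28*k + 32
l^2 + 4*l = l*(l + 4)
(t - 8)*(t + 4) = t^2 - 4*t - 32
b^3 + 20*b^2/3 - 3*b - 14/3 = (b - 1)*(b + 2/3)*(b + 7)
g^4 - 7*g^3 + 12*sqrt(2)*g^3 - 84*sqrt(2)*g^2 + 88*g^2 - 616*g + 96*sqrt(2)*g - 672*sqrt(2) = (g - 7)*(g + 2*sqrt(2))*(g + 4*sqrt(2))*(g + 6*sqrt(2))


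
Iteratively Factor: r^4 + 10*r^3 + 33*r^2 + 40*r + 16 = (r + 4)*(r^3 + 6*r^2 + 9*r + 4) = (r + 1)*(r + 4)*(r^2 + 5*r + 4) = (r + 1)*(r + 4)^2*(r + 1)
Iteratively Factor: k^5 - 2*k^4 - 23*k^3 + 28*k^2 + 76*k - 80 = (k + 2)*(k^4 - 4*k^3 - 15*k^2 + 58*k - 40) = (k - 5)*(k + 2)*(k^3 + k^2 - 10*k + 8) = (k - 5)*(k - 2)*(k + 2)*(k^2 + 3*k - 4) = (k - 5)*(k - 2)*(k + 2)*(k + 4)*(k - 1)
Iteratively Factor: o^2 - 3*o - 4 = (o + 1)*(o - 4)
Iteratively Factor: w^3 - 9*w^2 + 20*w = (w)*(w^2 - 9*w + 20) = w*(w - 5)*(w - 4)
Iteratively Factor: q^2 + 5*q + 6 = (q + 3)*(q + 2)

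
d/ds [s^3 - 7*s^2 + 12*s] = 3*s^2 - 14*s + 12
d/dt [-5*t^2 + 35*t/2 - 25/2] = 35/2 - 10*t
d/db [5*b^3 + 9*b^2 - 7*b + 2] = 15*b^2 + 18*b - 7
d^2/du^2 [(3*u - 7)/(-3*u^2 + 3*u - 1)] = 6*(-3*(2*u - 1)^2*(3*u - 7) + (9*u - 10)*(3*u^2 - 3*u + 1))/(3*u^2 - 3*u + 1)^3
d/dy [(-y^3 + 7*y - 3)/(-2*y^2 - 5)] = (2*y^4 + 29*y^2 - 12*y - 35)/(4*y^4 + 20*y^2 + 25)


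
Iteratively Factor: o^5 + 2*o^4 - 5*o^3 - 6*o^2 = (o - 2)*(o^4 + 4*o^3 + 3*o^2) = (o - 2)*(o + 3)*(o^3 + o^2) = (o - 2)*(o + 1)*(o + 3)*(o^2) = o*(o - 2)*(o + 1)*(o + 3)*(o)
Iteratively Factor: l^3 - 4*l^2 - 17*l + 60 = (l - 3)*(l^2 - l - 20) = (l - 5)*(l - 3)*(l + 4)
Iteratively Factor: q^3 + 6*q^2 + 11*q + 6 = (q + 3)*(q^2 + 3*q + 2) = (q + 2)*(q + 3)*(q + 1)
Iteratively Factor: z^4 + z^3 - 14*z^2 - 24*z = (z)*(z^3 + z^2 - 14*z - 24) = z*(z + 3)*(z^2 - 2*z - 8) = z*(z - 4)*(z + 3)*(z + 2)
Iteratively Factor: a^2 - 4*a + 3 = (a - 1)*(a - 3)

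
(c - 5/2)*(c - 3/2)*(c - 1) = c^3 - 5*c^2 + 31*c/4 - 15/4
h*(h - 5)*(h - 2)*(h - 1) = h^4 - 8*h^3 + 17*h^2 - 10*h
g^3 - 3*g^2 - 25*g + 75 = (g - 5)*(g - 3)*(g + 5)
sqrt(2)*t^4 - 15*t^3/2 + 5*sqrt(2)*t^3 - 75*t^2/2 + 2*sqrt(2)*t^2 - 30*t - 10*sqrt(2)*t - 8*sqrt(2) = (t + 1)*(t + 4)*(t - 4*sqrt(2))*(sqrt(2)*t + 1/2)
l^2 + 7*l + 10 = (l + 2)*(l + 5)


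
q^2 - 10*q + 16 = (q - 8)*(q - 2)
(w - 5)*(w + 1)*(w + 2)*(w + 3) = w^4 + w^3 - 19*w^2 - 49*w - 30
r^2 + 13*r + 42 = (r + 6)*(r + 7)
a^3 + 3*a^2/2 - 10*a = a*(a - 5/2)*(a + 4)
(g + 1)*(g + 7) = g^2 + 8*g + 7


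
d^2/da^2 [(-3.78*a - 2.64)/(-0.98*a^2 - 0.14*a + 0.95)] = ((1.96*a + 0.14)*(3.78*a + 2.64)*(3.92*a + 0.28) - (22.2264*a + 6.2328)*(0.98*a^2 + 0.14*a - 0.95))/(0.98*a^2 + 0.14*a - 0.95)^3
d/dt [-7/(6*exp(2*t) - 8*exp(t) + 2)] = (21*exp(t) - 14)*exp(t)/(3*exp(2*t) - 4*exp(t) + 1)^2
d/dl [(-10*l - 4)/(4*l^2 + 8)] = (5*l^2 + 4*l - 10)/(2*(l^4 + 4*l^2 + 4))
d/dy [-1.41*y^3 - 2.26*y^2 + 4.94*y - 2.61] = -4.23*y^2 - 4.52*y + 4.94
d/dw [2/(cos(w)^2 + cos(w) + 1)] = 2*(2*cos(w) + 1)*sin(w)/(cos(w)^2 + cos(w) + 1)^2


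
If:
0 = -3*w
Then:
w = 0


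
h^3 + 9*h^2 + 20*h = h*(h + 4)*(h + 5)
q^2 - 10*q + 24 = (q - 6)*(q - 4)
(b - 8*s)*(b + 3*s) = b^2 - 5*b*s - 24*s^2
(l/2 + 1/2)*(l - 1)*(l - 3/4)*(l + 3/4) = l^4/2 - 25*l^2/32 + 9/32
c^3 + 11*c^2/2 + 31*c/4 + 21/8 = (c + 1/2)*(c + 3/2)*(c + 7/2)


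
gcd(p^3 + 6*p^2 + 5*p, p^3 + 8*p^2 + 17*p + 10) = p^2 + 6*p + 5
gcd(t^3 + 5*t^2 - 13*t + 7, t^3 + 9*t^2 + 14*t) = t + 7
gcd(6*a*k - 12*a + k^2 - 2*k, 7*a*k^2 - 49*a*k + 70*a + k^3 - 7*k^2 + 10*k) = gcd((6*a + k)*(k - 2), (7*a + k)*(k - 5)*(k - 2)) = k - 2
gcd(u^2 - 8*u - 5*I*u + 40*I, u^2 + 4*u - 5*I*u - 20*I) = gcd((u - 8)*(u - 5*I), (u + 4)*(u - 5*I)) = u - 5*I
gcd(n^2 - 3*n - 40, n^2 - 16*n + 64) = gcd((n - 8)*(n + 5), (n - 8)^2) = n - 8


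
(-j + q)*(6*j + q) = -6*j^2 + 5*j*q + q^2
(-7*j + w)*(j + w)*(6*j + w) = -42*j^3 - 43*j^2*w + w^3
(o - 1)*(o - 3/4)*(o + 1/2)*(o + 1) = o^4 - o^3/4 - 11*o^2/8 + o/4 + 3/8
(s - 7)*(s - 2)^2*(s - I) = s^4 - 11*s^3 - I*s^3 + 32*s^2 + 11*I*s^2 - 28*s - 32*I*s + 28*I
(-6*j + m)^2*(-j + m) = -36*j^3 + 48*j^2*m - 13*j*m^2 + m^3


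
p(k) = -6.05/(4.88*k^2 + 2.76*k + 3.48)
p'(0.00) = 1.38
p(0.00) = -1.74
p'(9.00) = 0.00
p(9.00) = -0.01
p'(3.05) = 0.06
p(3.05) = -0.11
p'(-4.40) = -0.03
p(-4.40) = -0.07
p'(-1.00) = -1.35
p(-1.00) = -1.08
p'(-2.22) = -0.25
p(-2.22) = -0.28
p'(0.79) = 0.84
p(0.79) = -0.69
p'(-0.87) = -1.52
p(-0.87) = -1.27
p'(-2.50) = -0.18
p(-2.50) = -0.22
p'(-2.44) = -0.19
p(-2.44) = -0.23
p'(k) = -6.05*(-9.76*k - 2.76)/(4.88*k^2 + 2.76*k + 3.48)^2 = (59.048*k + 16.698)/(4.88*k^2 + 2.76*k + 3.48)^2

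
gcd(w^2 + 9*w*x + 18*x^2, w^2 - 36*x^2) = w + 6*x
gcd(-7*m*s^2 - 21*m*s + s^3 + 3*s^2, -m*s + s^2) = s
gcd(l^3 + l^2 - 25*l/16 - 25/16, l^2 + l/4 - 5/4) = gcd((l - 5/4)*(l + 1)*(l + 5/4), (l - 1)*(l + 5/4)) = l + 5/4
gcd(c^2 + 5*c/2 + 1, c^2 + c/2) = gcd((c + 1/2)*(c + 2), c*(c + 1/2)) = c + 1/2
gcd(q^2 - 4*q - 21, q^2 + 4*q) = 1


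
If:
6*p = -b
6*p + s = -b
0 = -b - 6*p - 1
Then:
No Solution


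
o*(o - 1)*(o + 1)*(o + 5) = o^4 + 5*o^3 - o^2 - 5*o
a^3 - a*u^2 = a*(a - u)*(a + u)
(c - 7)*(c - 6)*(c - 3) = c^3 - 16*c^2 + 81*c - 126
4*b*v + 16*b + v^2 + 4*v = (4*b + v)*(v + 4)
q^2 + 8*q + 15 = (q + 3)*(q + 5)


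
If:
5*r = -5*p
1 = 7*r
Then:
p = -1/7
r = 1/7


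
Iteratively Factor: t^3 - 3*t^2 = (t)*(t^2 - 3*t) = t^2*(t - 3)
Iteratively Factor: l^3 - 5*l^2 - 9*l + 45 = (l + 3)*(l^2 - 8*l + 15) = (l - 5)*(l + 3)*(l - 3)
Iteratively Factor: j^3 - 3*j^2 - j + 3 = (j - 1)*(j^2 - 2*j - 3) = (j - 1)*(j + 1)*(j - 3)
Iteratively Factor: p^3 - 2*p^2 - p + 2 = (p - 1)*(p^2 - p - 2) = (p - 2)*(p - 1)*(p + 1)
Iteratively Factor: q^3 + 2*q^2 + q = (q + 1)*(q^2 + q) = (q + 1)^2*(q)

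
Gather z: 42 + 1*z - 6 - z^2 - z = 36 - z^2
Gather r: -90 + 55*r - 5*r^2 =-5*r^2 + 55*r - 90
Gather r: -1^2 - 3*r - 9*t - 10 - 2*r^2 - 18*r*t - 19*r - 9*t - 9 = -2*r^2 + r*(-18*t - 22) - 18*t - 20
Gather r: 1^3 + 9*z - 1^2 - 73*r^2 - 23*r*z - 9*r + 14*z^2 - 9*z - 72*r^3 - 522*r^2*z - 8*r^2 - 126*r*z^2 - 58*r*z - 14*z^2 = -72*r^3 + r^2*(-522*z - 81) + r*(-126*z^2 - 81*z - 9)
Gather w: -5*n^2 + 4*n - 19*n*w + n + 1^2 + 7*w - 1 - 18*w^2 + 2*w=-5*n^2 + 5*n - 18*w^2 + w*(9 - 19*n)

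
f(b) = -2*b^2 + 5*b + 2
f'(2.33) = -4.32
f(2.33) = 2.79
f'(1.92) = -2.68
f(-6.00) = -100.00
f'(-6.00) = 29.00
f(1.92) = 4.23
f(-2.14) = -17.86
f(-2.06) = -16.79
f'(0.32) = 3.72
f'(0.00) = 5.00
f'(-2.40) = 14.60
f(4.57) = -16.92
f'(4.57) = -13.28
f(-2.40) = -21.52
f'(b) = 5 - 4*b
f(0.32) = 3.40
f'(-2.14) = 13.56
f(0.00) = 2.00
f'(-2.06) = 13.24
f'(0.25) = 4.00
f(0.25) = 3.12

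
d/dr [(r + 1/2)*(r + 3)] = 2*r + 7/2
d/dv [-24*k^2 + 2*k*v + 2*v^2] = 2*k + 4*v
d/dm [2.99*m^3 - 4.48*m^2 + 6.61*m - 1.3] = 8.97*m^2 - 8.96*m + 6.61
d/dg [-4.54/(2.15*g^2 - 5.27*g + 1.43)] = (19.522*g - 23.9258)/(2.15*g^2 - 5.27*g + 1.43)^2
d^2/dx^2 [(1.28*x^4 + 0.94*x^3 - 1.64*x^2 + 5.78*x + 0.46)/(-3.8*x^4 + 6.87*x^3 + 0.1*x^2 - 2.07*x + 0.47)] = (-1.13686837721616e-13*x^10 - 93.97856*x^9 + 139.1712*x^8 - 1139.76288*x^7 + 2460.142528*x^6 - 1512.260496*x^5 + 204.970848*x^4 - 451.999408*x^3 + 254.95152*x^2 + 9.867168*x - 14.42104)/(54.872*x^12 - 297.6084*x^11 + 533.71266*x^10 - 218.906703*x^9 - 358.64199*x^8 + 361.785969*x^7 - 8.09662900000001*x^6 - 112.369149*x^5 + 41.321628*x^4 + 4.900734*x^3 - 6.107979*x^2 + 1.371789*x - 0.103823)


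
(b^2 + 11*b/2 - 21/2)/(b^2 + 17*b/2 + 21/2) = (2*b - 3)/(2*b + 3)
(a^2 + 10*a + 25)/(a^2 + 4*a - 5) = (a + 5)/(a - 1)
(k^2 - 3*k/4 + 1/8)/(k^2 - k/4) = (k - 1/2)/k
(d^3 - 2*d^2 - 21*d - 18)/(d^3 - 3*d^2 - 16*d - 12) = (d + 3)/(d + 2)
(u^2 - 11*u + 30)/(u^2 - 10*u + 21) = (u^2 - 11*u + 30)/(u^2 - 10*u + 21)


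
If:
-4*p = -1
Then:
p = 1/4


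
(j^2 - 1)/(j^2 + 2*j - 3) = (j + 1)/(j + 3)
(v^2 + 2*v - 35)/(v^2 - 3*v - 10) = (v + 7)/(v + 2)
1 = 1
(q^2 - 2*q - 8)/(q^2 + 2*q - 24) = (q + 2)/(q + 6)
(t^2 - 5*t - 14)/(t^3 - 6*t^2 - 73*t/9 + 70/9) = 9*(t + 2)/(9*t^2 + 9*t - 10)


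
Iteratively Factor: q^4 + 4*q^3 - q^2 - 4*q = (q + 4)*(q^3 - q) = q*(q + 4)*(q^2 - 1) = q*(q + 1)*(q + 4)*(q - 1)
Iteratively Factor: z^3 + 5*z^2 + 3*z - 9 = (z - 1)*(z^2 + 6*z + 9) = (z - 1)*(z + 3)*(z + 3)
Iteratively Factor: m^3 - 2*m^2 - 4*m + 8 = (m - 2)*(m^2 - 4) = (m - 2)^2*(m + 2)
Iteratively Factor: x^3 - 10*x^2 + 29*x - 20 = (x - 4)*(x^2 - 6*x + 5) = (x - 4)*(x - 1)*(x - 5)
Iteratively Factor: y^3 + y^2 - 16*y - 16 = (y + 1)*(y^2 - 16) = (y + 1)*(y + 4)*(y - 4)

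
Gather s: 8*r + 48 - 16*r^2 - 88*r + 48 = -16*r^2 - 80*r + 96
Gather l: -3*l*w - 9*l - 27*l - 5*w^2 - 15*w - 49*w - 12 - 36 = l*(-3*w - 36) - 5*w^2 - 64*w - 48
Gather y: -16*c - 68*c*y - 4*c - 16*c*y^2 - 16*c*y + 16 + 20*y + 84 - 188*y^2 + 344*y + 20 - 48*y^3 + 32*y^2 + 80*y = -20*c - 48*y^3 + y^2*(-16*c - 156) + y*(444 - 84*c) + 120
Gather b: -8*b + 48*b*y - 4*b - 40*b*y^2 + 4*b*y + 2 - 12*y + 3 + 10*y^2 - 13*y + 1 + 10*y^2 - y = b*(-40*y^2 + 52*y - 12) + 20*y^2 - 26*y + 6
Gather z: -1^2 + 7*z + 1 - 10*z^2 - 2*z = -10*z^2 + 5*z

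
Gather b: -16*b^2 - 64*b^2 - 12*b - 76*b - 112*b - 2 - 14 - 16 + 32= -80*b^2 - 200*b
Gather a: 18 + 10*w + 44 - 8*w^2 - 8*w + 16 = -8*w^2 + 2*w + 78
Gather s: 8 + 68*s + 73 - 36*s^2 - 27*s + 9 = -36*s^2 + 41*s + 90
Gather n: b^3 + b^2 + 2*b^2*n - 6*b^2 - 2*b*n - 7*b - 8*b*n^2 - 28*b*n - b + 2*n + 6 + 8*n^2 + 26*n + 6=b^3 - 5*b^2 - 8*b + n^2*(8 - 8*b) + n*(2*b^2 - 30*b + 28) + 12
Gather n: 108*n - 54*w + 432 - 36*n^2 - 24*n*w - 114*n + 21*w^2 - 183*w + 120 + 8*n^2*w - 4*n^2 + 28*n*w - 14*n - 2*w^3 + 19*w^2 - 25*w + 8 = n^2*(8*w - 40) + n*(4*w - 20) - 2*w^3 + 40*w^2 - 262*w + 560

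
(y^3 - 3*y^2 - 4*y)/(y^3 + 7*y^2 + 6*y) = (y - 4)/(y + 6)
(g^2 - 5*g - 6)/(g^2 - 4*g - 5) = (g - 6)/(g - 5)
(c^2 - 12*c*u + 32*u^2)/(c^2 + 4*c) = (c^2 - 12*c*u + 32*u^2)/(c*(c + 4))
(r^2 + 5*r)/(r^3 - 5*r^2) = (r + 5)/(r*(r - 5))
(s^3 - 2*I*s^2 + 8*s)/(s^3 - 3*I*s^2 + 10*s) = (s - 4*I)/(s - 5*I)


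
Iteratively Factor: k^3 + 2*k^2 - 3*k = (k - 1)*(k^2 + 3*k) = k*(k - 1)*(k + 3)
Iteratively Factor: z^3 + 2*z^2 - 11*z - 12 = (z + 4)*(z^2 - 2*z - 3) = (z + 1)*(z + 4)*(z - 3)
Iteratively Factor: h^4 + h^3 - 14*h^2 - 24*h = (h - 4)*(h^3 + 5*h^2 + 6*h) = (h - 4)*(h + 3)*(h^2 + 2*h) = h*(h - 4)*(h + 3)*(h + 2)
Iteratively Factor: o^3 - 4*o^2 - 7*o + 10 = (o - 5)*(o^2 + o - 2) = (o - 5)*(o + 2)*(o - 1)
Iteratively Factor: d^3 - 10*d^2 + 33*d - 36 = (d - 4)*(d^2 - 6*d + 9) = (d - 4)*(d - 3)*(d - 3)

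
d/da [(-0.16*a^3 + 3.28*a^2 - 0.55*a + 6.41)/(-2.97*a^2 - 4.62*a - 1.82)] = (0.4752*a^4 + 1.4784*a^3 - 15.9135*a^2 + 26.1362*a + 30.6152)/(8.8209*a^4 + 27.4428*a^3 + 32.1552*a^2 + 16.8168*a + 3.3124)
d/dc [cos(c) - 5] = -sin(c)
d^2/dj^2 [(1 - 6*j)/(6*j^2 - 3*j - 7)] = 6*(3*(4*j - 1)^2*(6*j - 1) + 4*(9*j - 2)*(-6*j^2 + 3*j + 7))/(-6*j^2 + 3*j + 7)^3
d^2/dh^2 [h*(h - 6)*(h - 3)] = 6*h - 18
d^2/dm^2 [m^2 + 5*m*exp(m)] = 5*m*exp(m) + 10*exp(m) + 2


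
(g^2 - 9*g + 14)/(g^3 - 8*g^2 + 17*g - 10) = (g - 7)/(g^2 - 6*g + 5)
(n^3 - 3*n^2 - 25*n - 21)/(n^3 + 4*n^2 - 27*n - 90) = (n^2 - 6*n - 7)/(n^2 + n - 30)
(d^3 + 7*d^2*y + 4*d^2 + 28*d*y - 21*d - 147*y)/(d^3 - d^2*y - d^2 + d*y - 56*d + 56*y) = (-d^2 - 7*d*y + 3*d + 21*y)/(-d^2 + d*y + 8*d - 8*y)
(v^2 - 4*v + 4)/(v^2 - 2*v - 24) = (-v^2 + 4*v - 4)/(-v^2 + 2*v + 24)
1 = 1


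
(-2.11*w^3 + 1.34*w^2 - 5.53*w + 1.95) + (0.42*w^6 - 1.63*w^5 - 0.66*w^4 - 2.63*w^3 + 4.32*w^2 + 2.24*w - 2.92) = 0.42*w^6 - 1.63*w^5 - 0.66*w^4 - 4.74*w^3 + 5.66*w^2 - 3.29*w - 0.97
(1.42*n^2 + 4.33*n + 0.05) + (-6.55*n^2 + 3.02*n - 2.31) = -5.13*n^2 + 7.35*n - 2.26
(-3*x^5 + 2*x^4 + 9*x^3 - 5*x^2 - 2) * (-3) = 9*x^5 - 6*x^4 - 27*x^3 + 15*x^2 + 6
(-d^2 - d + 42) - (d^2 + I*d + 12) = -2*d^2 - d - I*d + 30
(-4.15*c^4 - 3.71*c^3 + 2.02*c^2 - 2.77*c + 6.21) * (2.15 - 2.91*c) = 12.0765*c^5 + 1.8736*c^4 - 13.8547*c^3 + 12.4037*c^2 - 24.0266*c + 13.3515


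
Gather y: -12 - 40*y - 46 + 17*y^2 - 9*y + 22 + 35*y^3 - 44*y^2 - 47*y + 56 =35*y^3 - 27*y^2 - 96*y + 20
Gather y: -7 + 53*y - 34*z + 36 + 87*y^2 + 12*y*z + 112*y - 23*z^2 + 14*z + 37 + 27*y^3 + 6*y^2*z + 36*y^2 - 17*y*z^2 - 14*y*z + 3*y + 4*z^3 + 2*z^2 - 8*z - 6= 27*y^3 + y^2*(6*z + 123) + y*(-17*z^2 - 2*z + 168) + 4*z^3 - 21*z^2 - 28*z + 60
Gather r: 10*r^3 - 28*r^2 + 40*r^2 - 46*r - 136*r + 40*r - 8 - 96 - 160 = 10*r^3 + 12*r^2 - 142*r - 264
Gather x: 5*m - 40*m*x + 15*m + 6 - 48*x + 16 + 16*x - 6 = 20*m + x*(-40*m - 32) + 16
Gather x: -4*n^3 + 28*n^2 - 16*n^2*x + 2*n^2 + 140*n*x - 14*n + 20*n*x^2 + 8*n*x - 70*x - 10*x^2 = -4*n^3 + 30*n^2 - 14*n + x^2*(20*n - 10) + x*(-16*n^2 + 148*n - 70)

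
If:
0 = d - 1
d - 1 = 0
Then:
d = 1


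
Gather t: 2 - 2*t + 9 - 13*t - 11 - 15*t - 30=-30*t - 30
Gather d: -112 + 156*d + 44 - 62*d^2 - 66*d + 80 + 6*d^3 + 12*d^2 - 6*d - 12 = 6*d^3 - 50*d^2 + 84*d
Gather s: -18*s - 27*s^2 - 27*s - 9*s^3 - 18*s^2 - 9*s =-9*s^3 - 45*s^2 - 54*s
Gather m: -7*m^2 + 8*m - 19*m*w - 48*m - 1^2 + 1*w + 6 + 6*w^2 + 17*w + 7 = -7*m^2 + m*(-19*w - 40) + 6*w^2 + 18*w + 12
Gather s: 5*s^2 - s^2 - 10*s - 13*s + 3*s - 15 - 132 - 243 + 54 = 4*s^2 - 20*s - 336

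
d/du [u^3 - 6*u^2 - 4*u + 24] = 3*u^2 - 12*u - 4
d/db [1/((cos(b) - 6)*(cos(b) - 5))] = (2*cos(b) - 11)*sin(b)/((cos(b) - 6)^2*(cos(b) - 5)^2)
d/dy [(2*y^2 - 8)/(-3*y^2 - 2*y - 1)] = 4*(-y^2 - 13*y - 4)/(9*y^4 + 12*y^3 + 10*y^2 + 4*y + 1)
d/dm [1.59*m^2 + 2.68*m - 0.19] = 3.18*m + 2.68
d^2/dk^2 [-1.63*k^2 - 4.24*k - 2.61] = -3.26000000000000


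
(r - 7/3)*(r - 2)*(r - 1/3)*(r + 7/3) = r^4 - 7*r^3/3 - 43*r^2/9 + 343*r/27 - 98/27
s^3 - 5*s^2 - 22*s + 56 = (s - 7)*(s - 2)*(s + 4)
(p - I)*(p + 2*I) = p^2 + I*p + 2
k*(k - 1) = k^2 - k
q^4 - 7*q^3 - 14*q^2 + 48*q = q*(q - 8)*(q - 2)*(q + 3)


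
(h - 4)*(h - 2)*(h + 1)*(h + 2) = h^4 - 3*h^3 - 8*h^2 + 12*h + 16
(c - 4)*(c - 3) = c^2 - 7*c + 12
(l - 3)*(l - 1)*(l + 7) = l^3 + 3*l^2 - 25*l + 21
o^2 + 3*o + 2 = (o + 1)*(o + 2)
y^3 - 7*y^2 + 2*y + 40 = (y - 5)*(y - 4)*(y + 2)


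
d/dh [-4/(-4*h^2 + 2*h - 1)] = 8*(1 - 4*h)/(4*h^2 - 2*h + 1)^2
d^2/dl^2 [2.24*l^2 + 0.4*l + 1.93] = 4.48000000000000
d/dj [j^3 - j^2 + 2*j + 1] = 3*j^2 - 2*j + 2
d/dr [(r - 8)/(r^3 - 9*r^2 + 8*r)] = (1 - 2*r)/(r^2*(r^2 - 2*r + 1))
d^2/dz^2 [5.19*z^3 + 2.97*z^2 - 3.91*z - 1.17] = 31.14*z + 5.94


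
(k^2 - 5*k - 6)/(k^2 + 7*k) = (k^2 - 5*k - 6)/(k*(k + 7))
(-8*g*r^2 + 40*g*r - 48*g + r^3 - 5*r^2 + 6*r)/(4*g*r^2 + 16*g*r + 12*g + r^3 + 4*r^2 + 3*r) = (-8*g*r^2 + 40*g*r - 48*g + r^3 - 5*r^2 + 6*r)/(4*g*r^2 + 16*g*r + 12*g + r^3 + 4*r^2 + 3*r)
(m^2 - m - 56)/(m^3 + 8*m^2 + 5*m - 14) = (m - 8)/(m^2 + m - 2)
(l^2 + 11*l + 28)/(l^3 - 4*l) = (l^2 + 11*l + 28)/(l*(l^2 - 4))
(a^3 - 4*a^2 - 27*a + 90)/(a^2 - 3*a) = a - 1 - 30/a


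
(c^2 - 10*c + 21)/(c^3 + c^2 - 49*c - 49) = (c - 3)/(c^2 + 8*c + 7)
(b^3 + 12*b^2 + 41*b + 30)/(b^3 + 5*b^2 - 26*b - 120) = (b^2 + 6*b + 5)/(b^2 - b - 20)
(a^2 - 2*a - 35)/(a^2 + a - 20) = (a - 7)/(a - 4)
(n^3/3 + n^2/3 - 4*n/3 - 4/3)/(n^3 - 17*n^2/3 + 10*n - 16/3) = (n^2 + 3*n + 2)/(3*n^2 - 11*n + 8)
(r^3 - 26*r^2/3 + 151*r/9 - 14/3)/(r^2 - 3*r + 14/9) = (3*r^2 - 19*r + 6)/(3*r - 2)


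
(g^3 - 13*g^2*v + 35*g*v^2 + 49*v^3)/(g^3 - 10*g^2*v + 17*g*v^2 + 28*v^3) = (-g + 7*v)/(-g + 4*v)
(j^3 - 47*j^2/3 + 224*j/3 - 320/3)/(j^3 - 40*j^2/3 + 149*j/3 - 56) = (3*j^2 - 23*j + 40)/(3*j^2 - 16*j + 21)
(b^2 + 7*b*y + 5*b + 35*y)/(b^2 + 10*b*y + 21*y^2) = (b + 5)/(b + 3*y)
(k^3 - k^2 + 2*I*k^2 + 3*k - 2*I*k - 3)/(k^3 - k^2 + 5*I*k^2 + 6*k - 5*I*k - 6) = (k + 3*I)/(k + 6*I)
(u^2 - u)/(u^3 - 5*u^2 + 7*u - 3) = u/(u^2 - 4*u + 3)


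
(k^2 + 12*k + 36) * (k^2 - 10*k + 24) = k^4 + 2*k^3 - 60*k^2 - 72*k + 864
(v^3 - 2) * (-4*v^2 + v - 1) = -4*v^5 + v^4 - v^3 + 8*v^2 - 2*v + 2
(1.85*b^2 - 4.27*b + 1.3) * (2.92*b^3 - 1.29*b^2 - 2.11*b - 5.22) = 5.402*b^5 - 14.8549*b^4 + 5.4008*b^3 - 2.3243*b^2 + 19.5464*b - 6.786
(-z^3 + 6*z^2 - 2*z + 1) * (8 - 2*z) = 2*z^4 - 20*z^3 + 52*z^2 - 18*z + 8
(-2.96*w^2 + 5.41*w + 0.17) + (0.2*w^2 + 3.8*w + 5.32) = -2.76*w^2 + 9.21*w + 5.49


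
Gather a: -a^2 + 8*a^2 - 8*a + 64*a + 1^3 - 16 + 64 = 7*a^2 + 56*a + 49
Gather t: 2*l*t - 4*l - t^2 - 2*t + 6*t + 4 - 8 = -4*l - t^2 + t*(2*l + 4) - 4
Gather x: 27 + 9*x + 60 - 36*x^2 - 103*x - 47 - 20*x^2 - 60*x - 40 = -56*x^2 - 154*x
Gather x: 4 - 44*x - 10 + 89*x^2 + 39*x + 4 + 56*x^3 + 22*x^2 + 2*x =56*x^3 + 111*x^2 - 3*x - 2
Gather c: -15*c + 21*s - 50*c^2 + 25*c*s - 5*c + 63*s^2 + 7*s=-50*c^2 + c*(25*s - 20) + 63*s^2 + 28*s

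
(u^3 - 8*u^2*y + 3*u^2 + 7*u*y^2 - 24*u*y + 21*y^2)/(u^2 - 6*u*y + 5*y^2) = (-u^2 + 7*u*y - 3*u + 21*y)/(-u + 5*y)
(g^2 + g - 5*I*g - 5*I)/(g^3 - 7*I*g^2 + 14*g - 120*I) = (g + 1)/(g^2 - 2*I*g + 24)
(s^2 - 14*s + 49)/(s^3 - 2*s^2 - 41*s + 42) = (s - 7)/(s^2 + 5*s - 6)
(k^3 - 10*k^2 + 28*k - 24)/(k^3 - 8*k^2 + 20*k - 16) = (k - 6)/(k - 4)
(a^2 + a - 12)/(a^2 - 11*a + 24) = (a + 4)/(a - 8)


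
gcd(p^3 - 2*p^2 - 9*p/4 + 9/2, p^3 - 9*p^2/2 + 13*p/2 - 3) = p^2 - 7*p/2 + 3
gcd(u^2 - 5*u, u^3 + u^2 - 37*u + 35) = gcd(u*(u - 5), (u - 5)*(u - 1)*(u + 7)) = u - 5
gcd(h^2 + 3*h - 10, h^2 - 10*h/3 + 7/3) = 1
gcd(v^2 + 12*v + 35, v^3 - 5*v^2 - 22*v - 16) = 1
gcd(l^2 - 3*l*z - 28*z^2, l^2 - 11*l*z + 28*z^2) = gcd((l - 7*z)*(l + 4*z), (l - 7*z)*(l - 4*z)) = -l + 7*z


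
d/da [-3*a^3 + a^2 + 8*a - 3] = -9*a^2 + 2*a + 8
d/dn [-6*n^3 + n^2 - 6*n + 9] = -18*n^2 + 2*n - 6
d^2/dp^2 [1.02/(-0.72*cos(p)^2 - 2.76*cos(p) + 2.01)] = (2.115072*(1 - cos(p)^2)^2 + 6.080832*cos(p)^3 + 14.732064*cos(p)^2 - 6.503112*cos(p) - 20.607264)/(0.72*cos(p)^2 + 2.76*cos(p) - 2.01)^3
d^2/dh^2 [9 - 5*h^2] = -10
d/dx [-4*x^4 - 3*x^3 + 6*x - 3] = -16*x^3 - 9*x^2 + 6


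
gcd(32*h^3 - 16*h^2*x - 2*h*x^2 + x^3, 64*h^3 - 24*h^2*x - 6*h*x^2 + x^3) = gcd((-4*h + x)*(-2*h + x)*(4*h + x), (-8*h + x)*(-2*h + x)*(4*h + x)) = -8*h^2 + 2*h*x + x^2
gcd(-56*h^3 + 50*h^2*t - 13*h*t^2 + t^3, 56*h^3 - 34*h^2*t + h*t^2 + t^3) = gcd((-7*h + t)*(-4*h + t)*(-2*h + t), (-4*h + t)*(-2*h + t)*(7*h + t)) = 8*h^2 - 6*h*t + t^2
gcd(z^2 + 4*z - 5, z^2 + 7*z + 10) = z + 5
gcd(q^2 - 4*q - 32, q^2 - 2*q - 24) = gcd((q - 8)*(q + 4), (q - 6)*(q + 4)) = q + 4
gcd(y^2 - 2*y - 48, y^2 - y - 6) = 1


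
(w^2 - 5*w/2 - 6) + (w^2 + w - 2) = 2*w^2 - 3*w/2 - 8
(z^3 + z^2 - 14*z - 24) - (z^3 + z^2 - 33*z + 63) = 19*z - 87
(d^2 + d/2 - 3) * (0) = 0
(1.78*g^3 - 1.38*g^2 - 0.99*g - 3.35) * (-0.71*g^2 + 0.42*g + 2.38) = -1.2638*g^5 + 1.7274*g^4 + 4.3597*g^3 - 1.3217*g^2 - 3.7632*g - 7.973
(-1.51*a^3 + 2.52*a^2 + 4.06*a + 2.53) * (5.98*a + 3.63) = -9.0298*a^4 + 9.5883*a^3 + 33.4264*a^2 + 29.8672*a + 9.1839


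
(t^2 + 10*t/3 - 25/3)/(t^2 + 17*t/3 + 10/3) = (3*t - 5)/(3*t + 2)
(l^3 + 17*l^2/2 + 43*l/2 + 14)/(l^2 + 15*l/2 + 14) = l + 1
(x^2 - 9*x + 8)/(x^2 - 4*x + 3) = (x - 8)/(x - 3)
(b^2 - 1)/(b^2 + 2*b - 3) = (b + 1)/(b + 3)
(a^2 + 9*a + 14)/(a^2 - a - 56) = (a + 2)/(a - 8)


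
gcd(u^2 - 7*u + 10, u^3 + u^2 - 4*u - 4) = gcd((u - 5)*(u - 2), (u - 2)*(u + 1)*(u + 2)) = u - 2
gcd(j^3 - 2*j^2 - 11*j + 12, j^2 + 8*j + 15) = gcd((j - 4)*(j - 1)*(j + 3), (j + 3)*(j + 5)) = j + 3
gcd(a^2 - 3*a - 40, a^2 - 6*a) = 1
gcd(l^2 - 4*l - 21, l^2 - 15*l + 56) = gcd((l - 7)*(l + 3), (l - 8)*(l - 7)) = l - 7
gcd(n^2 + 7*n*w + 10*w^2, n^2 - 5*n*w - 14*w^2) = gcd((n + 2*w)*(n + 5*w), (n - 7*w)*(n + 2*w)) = n + 2*w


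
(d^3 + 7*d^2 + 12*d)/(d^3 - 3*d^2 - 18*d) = (d + 4)/(d - 6)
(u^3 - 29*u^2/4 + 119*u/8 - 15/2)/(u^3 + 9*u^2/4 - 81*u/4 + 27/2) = (u^2 - 13*u/2 + 10)/(u^2 + 3*u - 18)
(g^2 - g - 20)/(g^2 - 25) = (g + 4)/(g + 5)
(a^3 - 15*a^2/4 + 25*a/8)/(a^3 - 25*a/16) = 2*(2*a - 5)/(4*a + 5)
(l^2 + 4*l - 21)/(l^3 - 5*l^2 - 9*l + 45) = (l + 7)/(l^2 - 2*l - 15)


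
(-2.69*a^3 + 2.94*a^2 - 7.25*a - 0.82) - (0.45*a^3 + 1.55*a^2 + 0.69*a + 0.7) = -3.14*a^3 + 1.39*a^2 - 7.94*a - 1.52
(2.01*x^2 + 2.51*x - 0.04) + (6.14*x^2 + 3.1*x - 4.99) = 8.15*x^2 + 5.61*x - 5.03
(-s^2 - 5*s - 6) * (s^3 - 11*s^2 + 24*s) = -s^5 + 6*s^4 + 25*s^3 - 54*s^2 - 144*s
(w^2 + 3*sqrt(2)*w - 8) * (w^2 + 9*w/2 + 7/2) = w^4 + 3*sqrt(2)*w^3 + 9*w^3/2 - 9*w^2/2 + 27*sqrt(2)*w^2/2 - 36*w + 21*sqrt(2)*w/2 - 28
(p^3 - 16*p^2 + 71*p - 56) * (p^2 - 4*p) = p^5 - 20*p^4 + 135*p^3 - 340*p^2 + 224*p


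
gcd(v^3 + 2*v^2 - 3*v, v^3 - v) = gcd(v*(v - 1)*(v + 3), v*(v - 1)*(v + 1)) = v^2 - v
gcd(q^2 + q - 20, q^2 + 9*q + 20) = q + 5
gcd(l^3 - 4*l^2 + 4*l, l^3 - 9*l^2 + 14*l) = l^2 - 2*l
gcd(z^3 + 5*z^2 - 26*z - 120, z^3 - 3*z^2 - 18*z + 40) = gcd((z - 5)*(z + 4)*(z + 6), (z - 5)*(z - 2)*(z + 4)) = z^2 - z - 20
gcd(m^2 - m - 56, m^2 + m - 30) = 1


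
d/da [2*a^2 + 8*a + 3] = 4*a + 8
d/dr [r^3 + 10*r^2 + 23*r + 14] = 3*r^2 + 20*r + 23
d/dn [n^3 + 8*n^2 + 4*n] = 3*n^2 + 16*n + 4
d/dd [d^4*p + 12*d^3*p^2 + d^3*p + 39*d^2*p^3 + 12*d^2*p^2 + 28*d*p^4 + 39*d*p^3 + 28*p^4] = p*(4*d^3 + 36*d^2*p + 3*d^2 + 78*d*p^2 + 24*d*p + 28*p^3 + 39*p^2)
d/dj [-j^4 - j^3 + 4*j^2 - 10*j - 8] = -4*j^3 - 3*j^2 + 8*j - 10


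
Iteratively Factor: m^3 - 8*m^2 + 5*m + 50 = (m + 2)*(m^2 - 10*m + 25) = (m - 5)*(m + 2)*(m - 5)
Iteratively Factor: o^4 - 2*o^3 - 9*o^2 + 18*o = (o)*(o^3 - 2*o^2 - 9*o + 18) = o*(o + 3)*(o^2 - 5*o + 6) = o*(o - 3)*(o + 3)*(o - 2)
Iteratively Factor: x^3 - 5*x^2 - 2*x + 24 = (x - 3)*(x^2 - 2*x - 8) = (x - 3)*(x + 2)*(x - 4)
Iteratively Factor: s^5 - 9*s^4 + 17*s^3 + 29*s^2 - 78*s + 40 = (s - 1)*(s^4 - 8*s^3 + 9*s^2 + 38*s - 40) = (s - 5)*(s - 1)*(s^3 - 3*s^2 - 6*s + 8) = (s - 5)*(s - 1)*(s + 2)*(s^2 - 5*s + 4) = (s - 5)*(s - 1)^2*(s + 2)*(s - 4)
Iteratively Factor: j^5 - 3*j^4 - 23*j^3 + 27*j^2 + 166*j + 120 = (j + 2)*(j^4 - 5*j^3 - 13*j^2 + 53*j + 60) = (j - 5)*(j + 2)*(j^3 - 13*j - 12) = (j - 5)*(j + 2)*(j + 3)*(j^2 - 3*j - 4) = (j - 5)*(j + 1)*(j + 2)*(j + 3)*(j - 4)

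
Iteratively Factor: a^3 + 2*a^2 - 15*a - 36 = (a - 4)*(a^2 + 6*a + 9) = (a - 4)*(a + 3)*(a + 3)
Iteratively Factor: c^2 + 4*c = (c + 4)*(c)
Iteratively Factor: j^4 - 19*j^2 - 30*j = (j - 5)*(j^3 + 5*j^2 + 6*j) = (j - 5)*(j + 2)*(j^2 + 3*j) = (j - 5)*(j + 2)*(j + 3)*(j)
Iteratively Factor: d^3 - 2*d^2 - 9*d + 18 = (d - 3)*(d^2 + d - 6) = (d - 3)*(d - 2)*(d + 3)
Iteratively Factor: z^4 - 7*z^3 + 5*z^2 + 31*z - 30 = (z - 3)*(z^3 - 4*z^2 - 7*z + 10) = (z - 3)*(z + 2)*(z^2 - 6*z + 5) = (z - 5)*(z - 3)*(z + 2)*(z - 1)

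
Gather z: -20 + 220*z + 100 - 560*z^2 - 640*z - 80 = -560*z^2 - 420*z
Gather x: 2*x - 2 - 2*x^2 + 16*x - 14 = -2*x^2 + 18*x - 16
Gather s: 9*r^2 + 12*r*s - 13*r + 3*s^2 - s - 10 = 9*r^2 - 13*r + 3*s^2 + s*(12*r - 1) - 10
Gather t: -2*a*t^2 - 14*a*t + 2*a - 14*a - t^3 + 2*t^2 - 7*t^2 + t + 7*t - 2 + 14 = -12*a - t^3 + t^2*(-2*a - 5) + t*(8 - 14*a) + 12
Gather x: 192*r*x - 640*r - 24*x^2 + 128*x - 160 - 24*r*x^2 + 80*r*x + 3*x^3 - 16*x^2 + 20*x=-640*r + 3*x^3 + x^2*(-24*r - 40) + x*(272*r + 148) - 160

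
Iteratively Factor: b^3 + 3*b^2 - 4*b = (b)*(b^2 + 3*b - 4) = b*(b - 1)*(b + 4)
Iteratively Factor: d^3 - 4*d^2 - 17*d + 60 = (d + 4)*(d^2 - 8*d + 15) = (d - 5)*(d + 4)*(d - 3)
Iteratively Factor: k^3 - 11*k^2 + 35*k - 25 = (k - 5)*(k^2 - 6*k + 5) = (k - 5)*(k - 1)*(k - 5)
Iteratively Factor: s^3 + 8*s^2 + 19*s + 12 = (s + 3)*(s^2 + 5*s + 4) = (s + 3)*(s + 4)*(s + 1)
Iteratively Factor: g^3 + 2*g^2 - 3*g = (g - 1)*(g^2 + 3*g) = g*(g - 1)*(g + 3)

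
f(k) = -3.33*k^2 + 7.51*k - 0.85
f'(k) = 7.51 - 6.66*k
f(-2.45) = -39.24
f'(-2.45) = 23.83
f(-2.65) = -44.14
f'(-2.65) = 25.16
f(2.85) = -6.49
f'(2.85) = -11.47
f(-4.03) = -85.20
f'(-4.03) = 34.35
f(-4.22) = -91.84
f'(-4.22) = 35.62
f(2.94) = -7.55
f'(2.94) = -12.07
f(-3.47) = -67.01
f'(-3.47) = 30.62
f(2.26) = -0.89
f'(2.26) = -7.54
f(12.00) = -390.25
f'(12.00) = -72.41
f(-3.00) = -53.35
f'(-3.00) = 27.49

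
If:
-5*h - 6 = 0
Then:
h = -6/5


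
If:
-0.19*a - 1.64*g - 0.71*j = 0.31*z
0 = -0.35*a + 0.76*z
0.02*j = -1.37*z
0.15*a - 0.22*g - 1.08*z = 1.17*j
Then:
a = 0.00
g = 0.00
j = 0.00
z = 0.00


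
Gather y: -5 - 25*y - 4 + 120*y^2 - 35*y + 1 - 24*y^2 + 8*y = 96*y^2 - 52*y - 8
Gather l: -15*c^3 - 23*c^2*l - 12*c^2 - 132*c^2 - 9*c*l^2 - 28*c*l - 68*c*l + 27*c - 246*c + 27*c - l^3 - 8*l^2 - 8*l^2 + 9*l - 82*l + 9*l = -15*c^3 - 144*c^2 - 192*c - l^3 + l^2*(-9*c - 16) + l*(-23*c^2 - 96*c - 64)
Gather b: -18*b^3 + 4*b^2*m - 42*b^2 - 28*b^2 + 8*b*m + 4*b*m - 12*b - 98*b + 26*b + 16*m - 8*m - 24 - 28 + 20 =-18*b^3 + b^2*(4*m - 70) + b*(12*m - 84) + 8*m - 32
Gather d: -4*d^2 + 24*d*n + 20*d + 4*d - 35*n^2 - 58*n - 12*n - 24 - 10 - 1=-4*d^2 + d*(24*n + 24) - 35*n^2 - 70*n - 35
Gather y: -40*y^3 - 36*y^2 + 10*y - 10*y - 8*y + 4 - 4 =-40*y^3 - 36*y^2 - 8*y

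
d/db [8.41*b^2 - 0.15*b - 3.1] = 16.82*b - 0.15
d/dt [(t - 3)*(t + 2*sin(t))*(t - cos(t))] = (t - 3)*(t + 2*sin(t))*(sin(t) + 1) + (t - 3)*(t - cos(t))*(2*cos(t) + 1) + (t + 2*sin(t))*(t - cos(t))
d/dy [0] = 0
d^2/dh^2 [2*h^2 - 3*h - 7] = 4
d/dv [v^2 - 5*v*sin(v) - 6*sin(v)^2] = -5*v*cos(v) + 2*v - 5*sin(v) - 6*sin(2*v)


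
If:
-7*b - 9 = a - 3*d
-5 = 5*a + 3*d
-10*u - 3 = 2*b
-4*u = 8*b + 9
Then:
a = -77/72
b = -13/12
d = 25/216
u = -1/12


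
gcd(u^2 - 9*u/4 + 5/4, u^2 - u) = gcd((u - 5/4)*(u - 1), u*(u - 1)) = u - 1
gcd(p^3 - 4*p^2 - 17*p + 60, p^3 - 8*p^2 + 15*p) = p^2 - 8*p + 15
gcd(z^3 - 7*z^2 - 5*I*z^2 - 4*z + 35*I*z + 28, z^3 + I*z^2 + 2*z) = z - I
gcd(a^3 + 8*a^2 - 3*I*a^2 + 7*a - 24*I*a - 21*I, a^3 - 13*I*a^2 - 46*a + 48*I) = a - 3*I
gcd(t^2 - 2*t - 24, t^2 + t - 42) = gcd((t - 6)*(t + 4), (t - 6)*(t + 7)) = t - 6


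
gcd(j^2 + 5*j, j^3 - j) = j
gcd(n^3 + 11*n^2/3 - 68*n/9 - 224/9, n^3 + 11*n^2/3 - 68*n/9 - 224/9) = n^3 + 11*n^2/3 - 68*n/9 - 224/9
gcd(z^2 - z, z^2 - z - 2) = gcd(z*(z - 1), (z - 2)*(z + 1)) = 1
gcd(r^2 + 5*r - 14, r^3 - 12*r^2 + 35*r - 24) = 1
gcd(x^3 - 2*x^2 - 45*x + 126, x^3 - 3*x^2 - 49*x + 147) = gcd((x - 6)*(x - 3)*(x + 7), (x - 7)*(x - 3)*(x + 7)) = x^2 + 4*x - 21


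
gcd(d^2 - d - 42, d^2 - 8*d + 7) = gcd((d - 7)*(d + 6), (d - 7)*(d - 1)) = d - 7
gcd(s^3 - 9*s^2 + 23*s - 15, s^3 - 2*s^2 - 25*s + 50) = s - 5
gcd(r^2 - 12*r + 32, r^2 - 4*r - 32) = r - 8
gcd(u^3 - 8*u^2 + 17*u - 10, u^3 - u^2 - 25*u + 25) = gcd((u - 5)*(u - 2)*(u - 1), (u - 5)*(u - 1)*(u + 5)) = u^2 - 6*u + 5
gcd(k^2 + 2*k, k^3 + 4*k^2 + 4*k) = k^2 + 2*k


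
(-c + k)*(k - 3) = -c*k + 3*c + k^2 - 3*k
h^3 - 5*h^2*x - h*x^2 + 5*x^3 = (h - 5*x)*(h - x)*(h + x)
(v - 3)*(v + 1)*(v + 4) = v^3 + 2*v^2 - 11*v - 12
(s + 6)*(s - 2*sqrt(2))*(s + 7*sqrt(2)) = s^3 + 6*s^2 + 5*sqrt(2)*s^2 - 28*s + 30*sqrt(2)*s - 168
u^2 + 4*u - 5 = (u - 1)*(u + 5)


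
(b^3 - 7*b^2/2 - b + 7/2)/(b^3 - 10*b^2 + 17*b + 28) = (2*b^2 - 9*b + 7)/(2*(b^2 - 11*b + 28))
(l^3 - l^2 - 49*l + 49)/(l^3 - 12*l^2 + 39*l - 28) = (l + 7)/(l - 4)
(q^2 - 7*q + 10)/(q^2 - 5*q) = (q - 2)/q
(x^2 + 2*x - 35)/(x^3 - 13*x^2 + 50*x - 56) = (x^2 + 2*x - 35)/(x^3 - 13*x^2 + 50*x - 56)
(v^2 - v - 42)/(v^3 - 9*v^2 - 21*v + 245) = (v + 6)/(v^2 - 2*v - 35)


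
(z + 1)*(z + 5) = z^2 + 6*z + 5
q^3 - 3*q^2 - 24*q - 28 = (q - 7)*(q + 2)^2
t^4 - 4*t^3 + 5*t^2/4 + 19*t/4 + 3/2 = (t - 3)*(t - 2)*(t + 1/2)^2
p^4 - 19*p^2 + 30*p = p*(p - 3)*(p - 2)*(p + 5)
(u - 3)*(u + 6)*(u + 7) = u^3 + 10*u^2 + 3*u - 126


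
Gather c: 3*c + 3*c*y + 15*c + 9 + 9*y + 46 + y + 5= c*(3*y + 18) + 10*y + 60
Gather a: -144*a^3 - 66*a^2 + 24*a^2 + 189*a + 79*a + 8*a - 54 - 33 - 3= -144*a^3 - 42*a^2 + 276*a - 90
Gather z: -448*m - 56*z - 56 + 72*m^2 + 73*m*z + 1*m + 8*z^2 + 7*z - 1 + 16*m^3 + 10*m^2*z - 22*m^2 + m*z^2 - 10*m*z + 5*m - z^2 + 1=16*m^3 + 50*m^2 - 442*m + z^2*(m + 7) + z*(10*m^2 + 63*m - 49) - 56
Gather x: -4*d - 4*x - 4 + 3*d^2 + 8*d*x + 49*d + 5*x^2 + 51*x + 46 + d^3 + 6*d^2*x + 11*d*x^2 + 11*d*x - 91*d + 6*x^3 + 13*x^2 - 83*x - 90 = d^3 + 3*d^2 - 46*d + 6*x^3 + x^2*(11*d + 18) + x*(6*d^2 + 19*d - 36) - 48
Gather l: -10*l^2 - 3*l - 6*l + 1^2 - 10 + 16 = -10*l^2 - 9*l + 7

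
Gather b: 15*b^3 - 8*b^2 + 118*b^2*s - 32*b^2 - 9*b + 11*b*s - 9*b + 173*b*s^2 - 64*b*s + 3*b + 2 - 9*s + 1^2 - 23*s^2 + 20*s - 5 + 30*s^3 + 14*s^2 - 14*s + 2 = 15*b^3 + b^2*(118*s - 40) + b*(173*s^2 - 53*s - 15) + 30*s^3 - 9*s^2 - 3*s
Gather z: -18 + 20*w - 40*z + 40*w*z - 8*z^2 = 20*w - 8*z^2 + z*(40*w - 40) - 18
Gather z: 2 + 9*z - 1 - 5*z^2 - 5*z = -5*z^2 + 4*z + 1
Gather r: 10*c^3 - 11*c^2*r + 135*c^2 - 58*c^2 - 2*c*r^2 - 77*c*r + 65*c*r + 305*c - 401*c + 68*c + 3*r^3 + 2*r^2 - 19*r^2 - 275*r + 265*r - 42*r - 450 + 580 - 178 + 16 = 10*c^3 + 77*c^2 - 28*c + 3*r^3 + r^2*(-2*c - 17) + r*(-11*c^2 - 12*c - 52) - 32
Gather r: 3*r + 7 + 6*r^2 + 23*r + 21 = 6*r^2 + 26*r + 28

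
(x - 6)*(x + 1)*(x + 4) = x^3 - x^2 - 26*x - 24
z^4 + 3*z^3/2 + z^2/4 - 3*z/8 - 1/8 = (z - 1/2)*(z + 1/2)^2*(z + 1)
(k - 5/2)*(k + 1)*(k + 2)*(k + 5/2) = k^4 + 3*k^3 - 17*k^2/4 - 75*k/4 - 25/2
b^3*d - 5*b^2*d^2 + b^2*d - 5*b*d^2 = b*(b - 5*d)*(b*d + d)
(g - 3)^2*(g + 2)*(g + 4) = g^4 - 19*g^2 + 6*g + 72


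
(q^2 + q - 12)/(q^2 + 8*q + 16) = (q - 3)/(q + 4)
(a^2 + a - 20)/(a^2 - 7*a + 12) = (a + 5)/(a - 3)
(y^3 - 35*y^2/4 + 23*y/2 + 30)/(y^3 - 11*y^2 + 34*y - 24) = (y + 5/4)/(y - 1)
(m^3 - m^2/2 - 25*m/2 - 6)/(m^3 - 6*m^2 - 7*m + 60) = (m + 1/2)/(m - 5)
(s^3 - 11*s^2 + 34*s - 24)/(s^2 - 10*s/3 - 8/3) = 3*(s^2 - 7*s + 6)/(3*s + 2)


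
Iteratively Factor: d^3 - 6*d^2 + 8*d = (d)*(d^2 - 6*d + 8) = d*(d - 2)*(d - 4)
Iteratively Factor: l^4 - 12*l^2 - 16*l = (l - 4)*(l^3 + 4*l^2 + 4*l) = l*(l - 4)*(l^2 + 4*l + 4) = l*(l - 4)*(l + 2)*(l + 2)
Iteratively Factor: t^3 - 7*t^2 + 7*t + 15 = (t - 5)*(t^2 - 2*t - 3) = (t - 5)*(t - 3)*(t + 1)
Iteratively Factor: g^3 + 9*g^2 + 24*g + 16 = (g + 1)*(g^2 + 8*g + 16) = (g + 1)*(g + 4)*(g + 4)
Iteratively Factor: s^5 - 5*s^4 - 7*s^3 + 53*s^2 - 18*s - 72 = (s - 3)*(s^4 - 2*s^3 - 13*s^2 + 14*s + 24) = (s - 4)*(s - 3)*(s^3 + 2*s^2 - 5*s - 6) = (s - 4)*(s - 3)*(s + 3)*(s^2 - s - 2) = (s - 4)*(s - 3)*(s + 1)*(s + 3)*(s - 2)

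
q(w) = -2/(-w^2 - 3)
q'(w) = -4*w/(-w^2 - 3)^2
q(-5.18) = 0.07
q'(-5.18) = 0.02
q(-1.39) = 0.41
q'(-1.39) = 0.23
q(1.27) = 0.43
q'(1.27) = -0.24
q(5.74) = 0.06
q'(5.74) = -0.02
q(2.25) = 0.25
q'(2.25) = -0.14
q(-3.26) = 0.15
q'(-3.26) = 0.07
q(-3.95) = 0.11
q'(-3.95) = 0.05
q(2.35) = 0.23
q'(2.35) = -0.13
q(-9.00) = 0.02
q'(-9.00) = 0.01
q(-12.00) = 0.01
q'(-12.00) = 0.00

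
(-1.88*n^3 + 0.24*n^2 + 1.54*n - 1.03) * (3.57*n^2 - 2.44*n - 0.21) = -6.7116*n^5 + 5.444*n^4 + 5.307*n^3 - 7.4851*n^2 + 2.1898*n + 0.2163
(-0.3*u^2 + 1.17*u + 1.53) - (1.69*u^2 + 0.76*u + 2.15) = -1.99*u^2 + 0.41*u - 0.62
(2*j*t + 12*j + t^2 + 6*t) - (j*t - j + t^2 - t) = j*t + 13*j + 7*t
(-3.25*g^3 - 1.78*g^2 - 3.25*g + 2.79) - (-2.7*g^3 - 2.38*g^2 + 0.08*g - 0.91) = -0.55*g^3 + 0.6*g^2 - 3.33*g + 3.7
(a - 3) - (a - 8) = 5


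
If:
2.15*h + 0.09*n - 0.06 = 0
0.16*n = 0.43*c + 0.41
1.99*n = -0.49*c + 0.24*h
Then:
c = -0.87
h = 0.02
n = 0.22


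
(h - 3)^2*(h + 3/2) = h^3 - 9*h^2/2 + 27/2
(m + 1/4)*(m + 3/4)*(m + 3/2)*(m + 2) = m^4 + 9*m^3/2 + 107*m^2/16 + 117*m/32 + 9/16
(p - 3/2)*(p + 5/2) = p^2 + p - 15/4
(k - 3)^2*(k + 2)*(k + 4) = k^4 - 19*k^2 + 6*k + 72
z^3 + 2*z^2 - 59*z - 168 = (z - 8)*(z + 3)*(z + 7)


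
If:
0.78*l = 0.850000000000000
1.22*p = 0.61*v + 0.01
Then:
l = 1.09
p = 0.5*v + 0.00819672131147541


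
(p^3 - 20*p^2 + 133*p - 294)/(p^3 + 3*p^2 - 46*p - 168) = (p^2 - 13*p + 42)/(p^2 + 10*p + 24)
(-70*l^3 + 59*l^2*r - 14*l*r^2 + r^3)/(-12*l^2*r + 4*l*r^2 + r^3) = (35*l^2 - 12*l*r + r^2)/(r*(6*l + r))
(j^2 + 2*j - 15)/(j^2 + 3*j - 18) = (j + 5)/(j + 6)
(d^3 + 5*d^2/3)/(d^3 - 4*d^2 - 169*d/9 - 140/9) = 3*d^2/(3*d^2 - 17*d - 28)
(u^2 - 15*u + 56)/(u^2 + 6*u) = (u^2 - 15*u + 56)/(u*(u + 6))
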